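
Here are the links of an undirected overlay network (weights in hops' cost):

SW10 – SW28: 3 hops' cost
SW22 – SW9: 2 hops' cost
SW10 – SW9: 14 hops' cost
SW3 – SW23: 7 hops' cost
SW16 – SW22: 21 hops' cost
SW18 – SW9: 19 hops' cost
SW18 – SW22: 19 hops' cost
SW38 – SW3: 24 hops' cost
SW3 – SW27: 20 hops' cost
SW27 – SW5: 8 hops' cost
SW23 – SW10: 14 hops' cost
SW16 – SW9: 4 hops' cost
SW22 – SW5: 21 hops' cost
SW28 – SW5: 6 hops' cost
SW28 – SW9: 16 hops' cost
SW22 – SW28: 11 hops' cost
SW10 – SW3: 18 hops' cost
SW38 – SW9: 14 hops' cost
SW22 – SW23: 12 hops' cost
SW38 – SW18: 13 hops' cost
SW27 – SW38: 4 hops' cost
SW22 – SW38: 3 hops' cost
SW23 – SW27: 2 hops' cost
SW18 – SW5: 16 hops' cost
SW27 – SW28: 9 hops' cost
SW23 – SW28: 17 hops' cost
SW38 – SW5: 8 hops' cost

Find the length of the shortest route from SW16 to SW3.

22 hops' cost

Running Dijkstra from SW16:
SW16: 0
SW9: 4  (via SW16)
SW22: 6  (via SW9)
SW38: 9  (via SW22)
SW27: 13  (via SW38)
SW23: 15  (via SW27)
SW28: 17  (via SW22)
SW5: 17  (via SW38)
SW10: 18  (via SW9)
SW3: 22  (via SW23)
Shortest route: SW16 → SW9 → SW22 → SW38 → SW27 → SW23 → SW3 = 22 hops' cost.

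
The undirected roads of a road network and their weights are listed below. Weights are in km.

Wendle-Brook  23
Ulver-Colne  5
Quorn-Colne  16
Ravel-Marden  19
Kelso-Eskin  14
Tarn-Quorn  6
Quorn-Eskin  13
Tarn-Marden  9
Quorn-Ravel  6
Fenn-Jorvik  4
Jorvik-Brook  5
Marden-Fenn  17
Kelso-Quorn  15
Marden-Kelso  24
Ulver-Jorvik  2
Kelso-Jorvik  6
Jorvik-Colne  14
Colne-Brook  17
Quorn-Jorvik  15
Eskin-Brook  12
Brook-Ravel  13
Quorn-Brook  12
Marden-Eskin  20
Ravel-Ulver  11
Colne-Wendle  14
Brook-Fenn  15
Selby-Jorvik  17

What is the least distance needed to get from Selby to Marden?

Enumerating some paths:
Selby → Jorvik → Fenn → Marden: 17+4+17 = 38
Selby → Jorvik → Quorn → Tarn → Marden: 17+15+6+9 = 47
Selby → Jorvik → Kelso → Marden: 17+6+24 = 47
Selby → Jorvik → Ulver → Ravel → Marden: 17+2+11+19 = 49
The minimum is 38 km via Selby → Jorvik → Fenn → Marden.

38 km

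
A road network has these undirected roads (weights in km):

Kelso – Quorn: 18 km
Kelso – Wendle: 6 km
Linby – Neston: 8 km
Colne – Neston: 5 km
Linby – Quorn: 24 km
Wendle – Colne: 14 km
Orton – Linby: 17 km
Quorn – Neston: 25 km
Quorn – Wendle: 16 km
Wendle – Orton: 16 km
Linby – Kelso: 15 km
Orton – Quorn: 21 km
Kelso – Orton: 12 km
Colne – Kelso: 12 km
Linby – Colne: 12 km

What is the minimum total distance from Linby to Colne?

12 km

Candidate routes:
Linby - Colne: 12 = 12
Linby - Kelso - Colne: 15+12 = 27
Linby - Neston - Colne: 8+5 = 13
Cheapest is Linby - Colne at 12 km.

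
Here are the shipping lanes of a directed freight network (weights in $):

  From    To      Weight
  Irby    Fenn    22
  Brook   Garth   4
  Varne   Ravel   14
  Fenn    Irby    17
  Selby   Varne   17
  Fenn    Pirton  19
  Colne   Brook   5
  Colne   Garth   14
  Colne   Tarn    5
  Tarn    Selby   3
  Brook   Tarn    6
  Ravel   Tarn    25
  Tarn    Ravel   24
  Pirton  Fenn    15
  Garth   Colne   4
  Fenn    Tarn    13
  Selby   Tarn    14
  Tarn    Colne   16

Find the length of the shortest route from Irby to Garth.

Shortest distances from Irby:
Irby: 0
Fenn: 22  (via Irby)
Tarn: 35  (via Fenn)
Selby: 38  (via Tarn)
Pirton: 41  (via Fenn)
Colne: 51  (via Tarn)
Varne: 55  (via Selby)
Brook: 56  (via Colne)
Ravel: 59  (via Tarn)
Garth: 60  (via Brook)
Shortest route: Irby–Fenn–Tarn–Colne–Brook–Garth = $60.

$60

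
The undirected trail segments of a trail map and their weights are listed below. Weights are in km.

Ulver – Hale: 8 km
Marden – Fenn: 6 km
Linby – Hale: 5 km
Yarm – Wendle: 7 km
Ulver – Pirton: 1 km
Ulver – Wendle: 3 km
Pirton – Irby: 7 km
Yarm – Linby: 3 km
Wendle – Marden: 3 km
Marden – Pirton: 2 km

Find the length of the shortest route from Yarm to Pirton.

11 km

Settle nodes by increasing distance from Yarm:
Yarm: 0
Linby: 3  (via Yarm)
Wendle: 7  (via Yarm)
Hale: 8  (via Linby)
Ulver: 10  (via Wendle)
Marden: 10  (via Wendle)
Pirton: 11  (via Ulver)
Shortest route: Yarm → Wendle → Ulver → Pirton = 11 km.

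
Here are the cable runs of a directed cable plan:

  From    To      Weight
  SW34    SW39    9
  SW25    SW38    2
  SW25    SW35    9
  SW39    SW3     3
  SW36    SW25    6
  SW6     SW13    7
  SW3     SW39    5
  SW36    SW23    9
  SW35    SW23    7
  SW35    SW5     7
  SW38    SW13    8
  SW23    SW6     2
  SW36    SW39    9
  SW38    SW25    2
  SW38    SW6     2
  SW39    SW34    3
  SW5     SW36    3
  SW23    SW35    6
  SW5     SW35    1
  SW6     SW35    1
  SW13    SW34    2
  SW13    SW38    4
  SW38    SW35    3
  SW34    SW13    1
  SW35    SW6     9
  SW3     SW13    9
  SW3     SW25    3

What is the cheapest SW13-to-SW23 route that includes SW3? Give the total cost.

Best SW13 to SW3: SW13 → SW34 → SW39 → SW3 costing 14
Best SW3 to SW23: SW3 → SW25 → SW38 → SW35 → SW23 costing 15
Total via SW3: 14 + 15 = 29.

29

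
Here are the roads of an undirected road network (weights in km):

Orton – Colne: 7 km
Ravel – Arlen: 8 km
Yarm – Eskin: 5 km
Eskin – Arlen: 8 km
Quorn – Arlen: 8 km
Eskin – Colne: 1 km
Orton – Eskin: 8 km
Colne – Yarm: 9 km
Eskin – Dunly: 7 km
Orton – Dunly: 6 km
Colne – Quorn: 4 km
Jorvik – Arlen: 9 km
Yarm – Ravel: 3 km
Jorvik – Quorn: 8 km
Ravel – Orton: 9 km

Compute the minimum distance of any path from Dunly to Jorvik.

20 km

Running Dijkstra from Dunly:
Dunly: 0
Orton: 6  (via Dunly)
Eskin: 7  (via Dunly)
Colne: 8  (via Eskin)
Quorn: 12  (via Colne)
Yarm: 12  (via Eskin)
Ravel: 15  (via Orton)
Arlen: 15  (via Eskin)
Jorvik: 20  (via Quorn)
Shortest route: Dunly–Eskin–Colne–Quorn–Jorvik = 20 km.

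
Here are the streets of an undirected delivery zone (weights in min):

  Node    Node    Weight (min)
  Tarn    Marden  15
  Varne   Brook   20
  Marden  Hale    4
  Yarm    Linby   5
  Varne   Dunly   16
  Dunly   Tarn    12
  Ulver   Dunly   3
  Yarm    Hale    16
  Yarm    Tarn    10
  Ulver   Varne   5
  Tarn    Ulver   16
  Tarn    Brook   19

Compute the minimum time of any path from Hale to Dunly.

Shortest distances from Hale:
Hale: 0
Marden: 4  (via Hale)
Yarm: 16  (via Hale)
Tarn: 19  (via Marden)
Linby: 21  (via Yarm)
Dunly: 31  (via Tarn)
Shortest route: Hale–Marden–Tarn–Dunly = 31 min.

31 min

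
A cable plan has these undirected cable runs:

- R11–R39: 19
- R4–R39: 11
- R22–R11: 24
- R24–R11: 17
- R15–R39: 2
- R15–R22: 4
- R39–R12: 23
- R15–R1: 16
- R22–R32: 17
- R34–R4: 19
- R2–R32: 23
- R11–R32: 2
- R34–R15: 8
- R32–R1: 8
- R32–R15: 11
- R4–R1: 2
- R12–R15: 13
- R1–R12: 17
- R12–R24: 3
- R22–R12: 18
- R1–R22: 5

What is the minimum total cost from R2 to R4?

33

Candidate routes:
R2–R32–R1–R4: 23+8+2 = 33
R2–R32–R15–R22–R1–R4: 23+11+4+5+2 = 45
The minimum is 33 via R2–R32–R1–R4.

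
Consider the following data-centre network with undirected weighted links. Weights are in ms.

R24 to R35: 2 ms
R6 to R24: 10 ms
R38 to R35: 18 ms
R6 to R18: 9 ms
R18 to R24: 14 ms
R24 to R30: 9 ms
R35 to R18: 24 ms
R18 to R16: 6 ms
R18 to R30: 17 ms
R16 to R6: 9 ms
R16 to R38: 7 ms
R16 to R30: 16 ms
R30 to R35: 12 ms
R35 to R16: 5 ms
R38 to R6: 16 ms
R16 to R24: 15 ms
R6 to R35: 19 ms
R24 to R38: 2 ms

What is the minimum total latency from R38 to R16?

Shortest distances from R38:
R38: 0
R24: 2  (via R38)
R35: 4  (via R24)
R16: 7  (via R38)
Shortest route: R38–R16 = 7 ms.

7 ms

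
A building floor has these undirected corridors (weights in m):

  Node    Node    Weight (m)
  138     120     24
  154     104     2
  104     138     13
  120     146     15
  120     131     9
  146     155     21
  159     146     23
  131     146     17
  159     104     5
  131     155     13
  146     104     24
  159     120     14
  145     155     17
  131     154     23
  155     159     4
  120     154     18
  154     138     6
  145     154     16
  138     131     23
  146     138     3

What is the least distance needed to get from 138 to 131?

20 m

Compare a few routes:
138 - 146 - 131: 3+17 = 20
138 - 131: 23 = 23
Cheapest is 138 - 146 - 131 at 20 m.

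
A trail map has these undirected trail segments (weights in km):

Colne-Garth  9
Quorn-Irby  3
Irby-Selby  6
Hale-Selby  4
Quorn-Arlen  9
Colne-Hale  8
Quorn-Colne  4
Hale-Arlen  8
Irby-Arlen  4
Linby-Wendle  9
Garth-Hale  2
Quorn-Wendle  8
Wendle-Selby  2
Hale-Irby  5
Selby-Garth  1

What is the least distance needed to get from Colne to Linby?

21 km

Candidate routes:
Colne → Quorn → Wendle → Linby: 4+8+9 = 21
Colne → Hale → Garth → Selby → Wendle → Linby: 8+2+1+2+9 = 22
Cheapest is Colne → Quorn → Wendle → Linby at 21 km.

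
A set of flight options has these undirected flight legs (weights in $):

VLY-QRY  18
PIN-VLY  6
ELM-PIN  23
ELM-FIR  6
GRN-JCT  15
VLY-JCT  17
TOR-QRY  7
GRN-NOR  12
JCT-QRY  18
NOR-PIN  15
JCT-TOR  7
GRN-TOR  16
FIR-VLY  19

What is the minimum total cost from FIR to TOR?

$43

Candidate routes:
FIR → VLY → JCT → TOR: 19+17+7 = 43
FIR → VLY → QRY → TOR: 19+18+7 = 44
Cheapest is FIR → VLY → JCT → TOR at $43.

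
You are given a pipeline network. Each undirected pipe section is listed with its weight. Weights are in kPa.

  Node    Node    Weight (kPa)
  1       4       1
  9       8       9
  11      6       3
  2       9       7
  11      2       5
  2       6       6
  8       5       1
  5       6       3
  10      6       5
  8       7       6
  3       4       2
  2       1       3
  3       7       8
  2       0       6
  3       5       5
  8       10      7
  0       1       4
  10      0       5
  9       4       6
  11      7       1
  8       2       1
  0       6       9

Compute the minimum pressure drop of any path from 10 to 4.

10 kPa

Shortest distances from 10:
10: 0
0: 5  (via 10)
6: 5  (via 10)
8: 7  (via 10)
2: 8  (via 8)
5: 8  (via 6)
11: 8  (via 6)
1: 9  (via 0)
7: 9  (via 11)
4: 10  (via 1)
Shortest route: 10 → 0 → 1 → 4 = 10 kPa.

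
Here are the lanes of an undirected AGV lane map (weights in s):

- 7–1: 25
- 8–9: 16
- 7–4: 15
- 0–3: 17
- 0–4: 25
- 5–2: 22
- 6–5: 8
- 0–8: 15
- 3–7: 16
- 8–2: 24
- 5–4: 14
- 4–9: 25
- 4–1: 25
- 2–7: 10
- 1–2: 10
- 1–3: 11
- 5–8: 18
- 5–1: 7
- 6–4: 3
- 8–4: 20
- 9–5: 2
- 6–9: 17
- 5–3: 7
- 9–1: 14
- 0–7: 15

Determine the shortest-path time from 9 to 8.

16 s

Settle nodes by increasing distance from 9:
9: 0
5: 2  (via 9)
1: 9  (via 5)
3: 9  (via 5)
6: 10  (via 5)
4: 13  (via 6)
8: 16  (via 9)
Shortest route: 9–8 = 16 s.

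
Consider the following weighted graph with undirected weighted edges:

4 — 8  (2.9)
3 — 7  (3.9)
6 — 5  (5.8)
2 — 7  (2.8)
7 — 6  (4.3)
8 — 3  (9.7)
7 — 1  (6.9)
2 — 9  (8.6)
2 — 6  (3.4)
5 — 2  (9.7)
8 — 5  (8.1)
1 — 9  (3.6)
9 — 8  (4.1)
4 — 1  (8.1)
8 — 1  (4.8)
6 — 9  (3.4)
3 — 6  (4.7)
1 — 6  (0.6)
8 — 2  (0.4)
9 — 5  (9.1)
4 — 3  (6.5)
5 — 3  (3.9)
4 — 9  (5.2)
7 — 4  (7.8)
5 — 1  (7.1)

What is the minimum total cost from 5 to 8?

8.1

Settle nodes by increasing distance from 5:
5: 0
3: 3.9  (via 5)
6: 5.8  (via 5)
1: 6.4  (via 6)
7: 7.8  (via 3)
8: 8.1  (via 5)
Shortest route: 5 → 8 = 8.1.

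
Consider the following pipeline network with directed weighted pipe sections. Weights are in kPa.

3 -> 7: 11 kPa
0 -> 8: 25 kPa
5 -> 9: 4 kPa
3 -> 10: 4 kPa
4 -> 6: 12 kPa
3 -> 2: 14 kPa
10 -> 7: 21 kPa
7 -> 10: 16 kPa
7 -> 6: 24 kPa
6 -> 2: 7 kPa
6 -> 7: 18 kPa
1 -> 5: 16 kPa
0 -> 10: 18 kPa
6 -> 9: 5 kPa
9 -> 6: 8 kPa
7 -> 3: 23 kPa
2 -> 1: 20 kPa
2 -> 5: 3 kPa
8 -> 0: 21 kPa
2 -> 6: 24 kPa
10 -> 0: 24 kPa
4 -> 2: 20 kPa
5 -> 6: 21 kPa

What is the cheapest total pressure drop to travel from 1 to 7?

Enumerating some paths:
1 - 5 - 9 - 6 - 7: 16+4+8+18 = 46
1 - 5 - 6 - 7: 16+21+18 = 55
The minimum is 46 kPa via 1 - 5 - 9 - 6 - 7.

46 kPa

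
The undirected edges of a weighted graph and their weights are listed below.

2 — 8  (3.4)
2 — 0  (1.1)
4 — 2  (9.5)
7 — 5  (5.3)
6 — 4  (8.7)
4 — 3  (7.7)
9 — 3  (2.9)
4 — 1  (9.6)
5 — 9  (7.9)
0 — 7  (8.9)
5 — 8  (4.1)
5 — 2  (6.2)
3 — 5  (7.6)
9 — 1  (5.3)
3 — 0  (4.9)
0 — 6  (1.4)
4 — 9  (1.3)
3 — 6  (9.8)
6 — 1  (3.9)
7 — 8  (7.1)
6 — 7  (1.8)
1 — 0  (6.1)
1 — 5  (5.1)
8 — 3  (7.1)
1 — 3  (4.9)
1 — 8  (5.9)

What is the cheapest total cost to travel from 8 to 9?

Compare a few routes:
8–2–0–3–9: 3.4+1.1+4.9+2.9 = 12.3
8–5–9: 4.1+7.9 = 12
8–1–9: 5.9+5.3 = 11.2
8–3–9: 7.1+2.9 = 10
Cheapest is 8–3–9 at 10.

10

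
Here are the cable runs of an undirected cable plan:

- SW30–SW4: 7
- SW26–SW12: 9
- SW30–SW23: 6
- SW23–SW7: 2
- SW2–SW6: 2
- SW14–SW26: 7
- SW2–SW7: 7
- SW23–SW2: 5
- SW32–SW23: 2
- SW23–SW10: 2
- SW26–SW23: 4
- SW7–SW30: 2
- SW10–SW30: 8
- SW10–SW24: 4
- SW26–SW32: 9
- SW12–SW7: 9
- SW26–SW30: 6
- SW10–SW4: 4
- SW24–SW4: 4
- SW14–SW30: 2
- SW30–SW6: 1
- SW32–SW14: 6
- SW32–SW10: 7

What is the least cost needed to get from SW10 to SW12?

13

Running Dijkstra from SW10:
SW10: 0
SW23: 2  (via SW10)
SW4: 4  (via SW10)
SW7: 4  (via SW23)
SW32: 4  (via SW23)
SW24: 4  (via SW10)
SW30: 6  (via SW7)
SW26: 6  (via SW23)
SW2: 7  (via SW23)
SW6: 7  (via SW30)
SW14: 8  (via SW30)
SW12: 13  (via SW7)
Shortest route: SW10–SW23–SW7–SW12 = 13.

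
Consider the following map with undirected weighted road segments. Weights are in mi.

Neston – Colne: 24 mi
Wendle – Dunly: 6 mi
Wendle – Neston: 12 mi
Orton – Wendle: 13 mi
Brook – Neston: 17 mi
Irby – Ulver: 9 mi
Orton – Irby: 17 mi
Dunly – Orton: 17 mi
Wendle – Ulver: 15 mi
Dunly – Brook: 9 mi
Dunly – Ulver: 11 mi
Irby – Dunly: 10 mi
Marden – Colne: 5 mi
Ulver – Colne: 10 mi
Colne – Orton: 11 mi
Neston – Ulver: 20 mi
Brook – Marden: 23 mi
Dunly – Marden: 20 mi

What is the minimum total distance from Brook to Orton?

Compare a few routes:
Brook–Dunly–Irby–Orton: 9+10+17 = 36
Brook–Dunly–Orton: 9+17 = 26
Brook–Dunly–Wendle–Orton: 9+6+13 = 28
The minimum is 26 mi via Brook–Dunly–Orton.

26 mi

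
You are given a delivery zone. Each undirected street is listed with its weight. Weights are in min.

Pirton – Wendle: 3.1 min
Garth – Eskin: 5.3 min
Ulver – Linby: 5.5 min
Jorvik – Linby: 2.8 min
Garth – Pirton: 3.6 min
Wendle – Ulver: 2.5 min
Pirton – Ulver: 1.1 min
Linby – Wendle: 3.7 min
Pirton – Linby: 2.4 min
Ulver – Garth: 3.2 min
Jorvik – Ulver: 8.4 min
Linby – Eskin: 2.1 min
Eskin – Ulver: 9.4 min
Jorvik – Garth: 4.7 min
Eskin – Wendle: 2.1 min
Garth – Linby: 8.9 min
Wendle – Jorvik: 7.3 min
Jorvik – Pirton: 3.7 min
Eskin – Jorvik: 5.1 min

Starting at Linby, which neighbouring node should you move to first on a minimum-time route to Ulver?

Enumerating some paths:
Linby–Ulver: 5.5 = 5.5
Linby–Pirton–Ulver: 2.4+1.1 = 3.5
Cheapest is Linby–Pirton–Ulver at 3.5 min.
So from Linby the first move is to Pirton.

Pirton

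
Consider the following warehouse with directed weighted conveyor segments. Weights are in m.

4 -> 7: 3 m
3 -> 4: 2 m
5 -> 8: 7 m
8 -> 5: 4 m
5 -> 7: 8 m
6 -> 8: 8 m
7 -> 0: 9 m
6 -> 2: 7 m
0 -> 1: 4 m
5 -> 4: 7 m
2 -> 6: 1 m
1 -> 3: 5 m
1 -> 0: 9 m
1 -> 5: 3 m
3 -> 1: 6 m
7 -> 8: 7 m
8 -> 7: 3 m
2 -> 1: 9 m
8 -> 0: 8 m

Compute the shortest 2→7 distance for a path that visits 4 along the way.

Shortest 2→4: 2 → 1 → 3 → 4 = 16
Shortest 4→7: 4 → 7 = 3
Total via 4: 16 + 3 = 19 m.

19 m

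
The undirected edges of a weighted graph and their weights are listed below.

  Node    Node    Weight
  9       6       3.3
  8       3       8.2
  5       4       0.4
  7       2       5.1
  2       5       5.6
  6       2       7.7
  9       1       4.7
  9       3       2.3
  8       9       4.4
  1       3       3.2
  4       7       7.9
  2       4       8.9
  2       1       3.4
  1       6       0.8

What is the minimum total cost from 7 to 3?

11.7

Settle nodes by increasing distance from 7:
7: 0
2: 5.1  (via 7)
4: 7.9  (via 7)
5: 8.3  (via 4)
1: 8.5  (via 2)
6: 9.3  (via 1)
3: 11.7  (via 1)
Shortest route: 7–2–1–3 = 11.7.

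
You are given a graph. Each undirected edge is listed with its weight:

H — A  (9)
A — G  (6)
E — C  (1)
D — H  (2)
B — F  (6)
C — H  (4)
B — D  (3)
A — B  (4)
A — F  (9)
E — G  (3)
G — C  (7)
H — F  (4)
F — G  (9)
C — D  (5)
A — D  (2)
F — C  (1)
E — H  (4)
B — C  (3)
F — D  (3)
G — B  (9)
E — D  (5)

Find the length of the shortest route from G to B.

Candidate routes:
G - C - B: 7+3 = 10
G - B: 9 = 9
G - E - C - B: 3+1+3 = 7
Cheapest is G - E - C - B at 7.

7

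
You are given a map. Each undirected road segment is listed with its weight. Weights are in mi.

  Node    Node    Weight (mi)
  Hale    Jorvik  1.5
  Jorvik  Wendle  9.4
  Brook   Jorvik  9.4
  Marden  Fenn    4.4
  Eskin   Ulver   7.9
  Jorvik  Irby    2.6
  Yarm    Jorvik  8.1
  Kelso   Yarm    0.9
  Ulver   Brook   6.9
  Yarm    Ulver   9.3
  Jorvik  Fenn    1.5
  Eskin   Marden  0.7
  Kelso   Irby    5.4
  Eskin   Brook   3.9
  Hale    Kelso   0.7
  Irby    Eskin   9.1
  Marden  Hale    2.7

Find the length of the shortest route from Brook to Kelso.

8 mi

Running Dijkstra from Brook:
Brook: 0
Eskin: 3.9  (via Brook)
Marden: 4.6  (via Eskin)
Ulver: 6.9  (via Brook)
Hale: 7.3  (via Marden)
Kelso: 8  (via Hale)
Shortest route: Brook → Eskin → Marden → Hale → Kelso = 8 mi.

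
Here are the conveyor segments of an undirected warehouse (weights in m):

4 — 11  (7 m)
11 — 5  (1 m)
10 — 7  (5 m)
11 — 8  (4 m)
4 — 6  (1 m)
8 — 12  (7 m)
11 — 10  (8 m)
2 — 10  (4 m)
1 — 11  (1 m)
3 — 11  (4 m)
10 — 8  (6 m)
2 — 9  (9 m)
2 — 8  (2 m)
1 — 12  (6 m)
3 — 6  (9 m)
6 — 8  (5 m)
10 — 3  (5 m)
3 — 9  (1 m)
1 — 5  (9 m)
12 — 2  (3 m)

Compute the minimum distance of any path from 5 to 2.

Candidate routes:
5 - 11 - 3 - 10 - 2: 1+4+5+4 = 14
5 - 11 - 8 - 2: 1+4+2 = 7
5 - 11 - 10 - 2: 1+8+4 = 13
5 - 11 - 1 - 12 - 2: 1+1+6+3 = 11
The minimum is 7 m via 5 - 11 - 8 - 2.

7 m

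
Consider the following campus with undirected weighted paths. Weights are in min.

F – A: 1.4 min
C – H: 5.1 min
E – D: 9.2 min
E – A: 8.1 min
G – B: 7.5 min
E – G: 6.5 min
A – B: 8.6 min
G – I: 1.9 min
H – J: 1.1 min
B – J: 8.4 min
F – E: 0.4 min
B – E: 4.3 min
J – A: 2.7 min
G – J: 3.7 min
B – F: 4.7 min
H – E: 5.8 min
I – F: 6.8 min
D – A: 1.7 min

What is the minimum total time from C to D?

Candidate routes:
C - H - J - G - E - F - A - D: 5.1+1.1+3.7+6.5+0.4+1.4+1.7 = 19.9
C - H - J - A - F - E - D: 5.1+1.1+2.7+1.4+0.4+9.2 = 19.9
C - H - E - F - A - D: 5.1+5.8+0.4+1.4+1.7 = 14.4
C - H - J - A - D: 5.1+1.1+2.7+1.7 = 10.6
The minimum is 10.6 min via C - H - J - A - D.

10.6 min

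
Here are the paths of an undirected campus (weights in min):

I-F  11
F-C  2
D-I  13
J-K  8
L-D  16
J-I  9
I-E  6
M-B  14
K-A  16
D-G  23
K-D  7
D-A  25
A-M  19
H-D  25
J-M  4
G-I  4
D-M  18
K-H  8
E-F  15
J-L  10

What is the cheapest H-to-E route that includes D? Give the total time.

34 min

Best H to D: H → K → D costing 15
Shortest D→E: D → I → E = 19
Total via D: 15 + 19 = 34 min.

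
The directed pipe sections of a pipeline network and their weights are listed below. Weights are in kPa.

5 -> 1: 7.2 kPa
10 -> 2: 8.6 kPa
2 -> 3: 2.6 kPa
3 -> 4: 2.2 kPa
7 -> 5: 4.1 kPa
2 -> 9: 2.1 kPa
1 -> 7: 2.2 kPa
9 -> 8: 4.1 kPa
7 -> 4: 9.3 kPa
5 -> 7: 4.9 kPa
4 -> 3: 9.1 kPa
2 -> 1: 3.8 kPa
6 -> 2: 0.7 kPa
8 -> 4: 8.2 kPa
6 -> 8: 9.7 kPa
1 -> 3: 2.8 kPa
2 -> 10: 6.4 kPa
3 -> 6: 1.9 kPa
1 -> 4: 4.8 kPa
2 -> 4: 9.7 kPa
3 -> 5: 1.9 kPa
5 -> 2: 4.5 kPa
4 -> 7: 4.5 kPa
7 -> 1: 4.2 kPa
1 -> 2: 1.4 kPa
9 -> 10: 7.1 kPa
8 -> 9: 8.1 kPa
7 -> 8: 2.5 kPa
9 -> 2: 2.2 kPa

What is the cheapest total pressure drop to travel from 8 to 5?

Shortest distances from 8:
8: 0
9: 8.1  (via 8)
4: 8.2  (via 8)
2: 10.3  (via 9)
7: 12.7  (via 4)
3: 12.9  (via 2)
1: 14.1  (via 2)
5: 14.8  (via 3)
Shortest route: 8 → 9 → 2 → 3 → 5 = 14.8 kPa.

14.8 kPa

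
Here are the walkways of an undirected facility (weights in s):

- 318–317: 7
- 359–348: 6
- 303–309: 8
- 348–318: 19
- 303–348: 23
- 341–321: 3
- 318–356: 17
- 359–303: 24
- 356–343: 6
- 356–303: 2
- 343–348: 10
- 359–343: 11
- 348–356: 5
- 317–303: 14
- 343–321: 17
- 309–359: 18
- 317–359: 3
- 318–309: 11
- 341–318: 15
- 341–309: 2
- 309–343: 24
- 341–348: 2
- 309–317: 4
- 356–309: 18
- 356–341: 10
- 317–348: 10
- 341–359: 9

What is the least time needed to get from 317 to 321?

9 s

Compare a few routes:
317 → 309 → 341 → 321: 4+2+3 = 9
317 → 359 → 348 → 341 → 321: 3+6+2+3 = 14
The minimum is 9 s via 317 → 309 → 341 → 321.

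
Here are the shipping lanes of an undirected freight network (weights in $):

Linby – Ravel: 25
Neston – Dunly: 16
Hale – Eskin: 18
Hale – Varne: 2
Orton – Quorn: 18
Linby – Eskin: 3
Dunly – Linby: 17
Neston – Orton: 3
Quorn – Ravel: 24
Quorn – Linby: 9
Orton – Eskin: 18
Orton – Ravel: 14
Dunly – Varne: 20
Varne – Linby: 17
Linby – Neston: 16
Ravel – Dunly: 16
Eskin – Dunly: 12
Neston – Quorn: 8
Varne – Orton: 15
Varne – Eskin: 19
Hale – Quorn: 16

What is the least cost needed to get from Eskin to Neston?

$19

Settle nodes by increasing distance from Eskin:
Eskin: 0
Linby: 3  (via Eskin)
Dunly: 12  (via Eskin)
Quorn: 12  (via Linby)
Orton: 18  (via Eskin)
Hale: 18  (via Eskin)
Neston: 19  (via Linby)
Shortest route: Eskin–Linby–Neston = $19.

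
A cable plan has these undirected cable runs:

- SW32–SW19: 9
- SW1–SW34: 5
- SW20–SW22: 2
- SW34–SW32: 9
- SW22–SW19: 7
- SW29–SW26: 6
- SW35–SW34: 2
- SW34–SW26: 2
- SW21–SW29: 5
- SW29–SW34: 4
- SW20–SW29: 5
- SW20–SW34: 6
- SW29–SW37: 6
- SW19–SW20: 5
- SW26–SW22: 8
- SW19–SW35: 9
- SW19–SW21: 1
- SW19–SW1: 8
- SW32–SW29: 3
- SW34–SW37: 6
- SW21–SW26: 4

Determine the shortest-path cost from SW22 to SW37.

Settle nodes by increasing distance from SW22:
SW22: 0
SW20: 2  (via SW22)
SW29: 7  (via SW20)
SW19: 7  (via SW22)
SW26: 8  (via SW22)
SW21: 8  (via SW19)
SW34: 8  (via SW20)
SW35: 10  (via SW34)
SW32: 10  (via SW29)
SW37: 13  (via SW29)
Shortest route: SW22 → SW20 → SW29 → SW37 = 13.

13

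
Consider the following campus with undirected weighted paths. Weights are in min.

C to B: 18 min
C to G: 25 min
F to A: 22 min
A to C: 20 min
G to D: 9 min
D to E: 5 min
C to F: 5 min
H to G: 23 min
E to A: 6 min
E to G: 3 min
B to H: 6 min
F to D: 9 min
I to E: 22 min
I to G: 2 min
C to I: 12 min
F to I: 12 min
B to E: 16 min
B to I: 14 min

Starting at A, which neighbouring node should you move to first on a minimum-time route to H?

Candidate routes:
A–E–B–H: 6+16+6 = 28
A–E–G–I–B–H: 6+3+2+14+6 = 31
The minimum is 28 min via A–E–B–H.
So from A the first move is to E.

E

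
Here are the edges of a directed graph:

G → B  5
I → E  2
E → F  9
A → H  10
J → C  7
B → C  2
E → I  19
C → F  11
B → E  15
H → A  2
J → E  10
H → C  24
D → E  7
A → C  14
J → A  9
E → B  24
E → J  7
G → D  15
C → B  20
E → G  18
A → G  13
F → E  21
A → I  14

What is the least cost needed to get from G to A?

Candidate routes:
G - B - E - J - A: 5+15+7+9 = 36
G - B - C - F - E - J - A: 5+2+11+21+7+9 = 55
G - D - E - J - A: 15+7+7+9 = 38
The minimum is 36 via G - B - E - J - A.

36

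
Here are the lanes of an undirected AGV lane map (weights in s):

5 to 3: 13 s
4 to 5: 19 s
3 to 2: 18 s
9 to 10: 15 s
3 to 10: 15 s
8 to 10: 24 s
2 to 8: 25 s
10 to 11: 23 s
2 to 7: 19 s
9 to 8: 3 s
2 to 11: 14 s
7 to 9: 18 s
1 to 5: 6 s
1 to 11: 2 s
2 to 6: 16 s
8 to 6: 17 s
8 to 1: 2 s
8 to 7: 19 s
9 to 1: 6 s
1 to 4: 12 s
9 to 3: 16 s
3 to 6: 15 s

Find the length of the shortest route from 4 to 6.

31 s

Settle nodes by increasing distance from 4:
4: 0
1: 12  (via 4)
8: 14  (via 1)
11: 14  (via 1)
9: 17  (via 8)
5: 18  (via 1)
2: 28  (via 11)
3: 31  (via 5)
6: 31  (via 8)
Shortest route: 4 → 1 → 8 → 6 = 31 s.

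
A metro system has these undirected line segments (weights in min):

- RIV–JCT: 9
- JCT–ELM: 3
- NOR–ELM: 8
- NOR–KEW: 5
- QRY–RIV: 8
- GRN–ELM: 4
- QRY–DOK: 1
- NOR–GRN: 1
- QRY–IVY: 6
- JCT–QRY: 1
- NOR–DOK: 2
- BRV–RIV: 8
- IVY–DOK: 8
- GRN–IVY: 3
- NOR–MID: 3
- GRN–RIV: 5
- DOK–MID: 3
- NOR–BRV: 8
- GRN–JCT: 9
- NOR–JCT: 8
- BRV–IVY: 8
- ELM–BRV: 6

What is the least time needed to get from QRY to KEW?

Candidate routes:
QRY → DOK → MID → NOR → KEW: 1+3+3+5 = 12
QRY → JCT → NOR → KEW: 1+8+5 = 14
QRY → JCT → ELM → GRN → NOR → KEW: 1+3+4+1+5 = 14
QRY → DOK → NOR → KEW: 1+2+5 = 8
Cheapest is QRY → DOK → NOR → KEW at 8 min.

8 min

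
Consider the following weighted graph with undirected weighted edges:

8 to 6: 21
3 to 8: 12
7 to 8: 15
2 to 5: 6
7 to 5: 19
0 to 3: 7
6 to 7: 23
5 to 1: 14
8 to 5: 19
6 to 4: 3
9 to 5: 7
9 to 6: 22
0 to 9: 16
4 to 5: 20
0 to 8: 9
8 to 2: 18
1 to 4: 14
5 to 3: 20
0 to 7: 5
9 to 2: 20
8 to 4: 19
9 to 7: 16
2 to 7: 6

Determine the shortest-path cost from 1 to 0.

Settle nodes by increasing distance from 1:
1: 0
4: 14  (via 1)
5: 14  (via 1)
6: 17  (via 4)
2: 20  (via 5)
9: 21  (via 5)
7: 26  (via 2)
0: 31  (via 7)
Shortest route: 1–5–2–7–0 = 31.

31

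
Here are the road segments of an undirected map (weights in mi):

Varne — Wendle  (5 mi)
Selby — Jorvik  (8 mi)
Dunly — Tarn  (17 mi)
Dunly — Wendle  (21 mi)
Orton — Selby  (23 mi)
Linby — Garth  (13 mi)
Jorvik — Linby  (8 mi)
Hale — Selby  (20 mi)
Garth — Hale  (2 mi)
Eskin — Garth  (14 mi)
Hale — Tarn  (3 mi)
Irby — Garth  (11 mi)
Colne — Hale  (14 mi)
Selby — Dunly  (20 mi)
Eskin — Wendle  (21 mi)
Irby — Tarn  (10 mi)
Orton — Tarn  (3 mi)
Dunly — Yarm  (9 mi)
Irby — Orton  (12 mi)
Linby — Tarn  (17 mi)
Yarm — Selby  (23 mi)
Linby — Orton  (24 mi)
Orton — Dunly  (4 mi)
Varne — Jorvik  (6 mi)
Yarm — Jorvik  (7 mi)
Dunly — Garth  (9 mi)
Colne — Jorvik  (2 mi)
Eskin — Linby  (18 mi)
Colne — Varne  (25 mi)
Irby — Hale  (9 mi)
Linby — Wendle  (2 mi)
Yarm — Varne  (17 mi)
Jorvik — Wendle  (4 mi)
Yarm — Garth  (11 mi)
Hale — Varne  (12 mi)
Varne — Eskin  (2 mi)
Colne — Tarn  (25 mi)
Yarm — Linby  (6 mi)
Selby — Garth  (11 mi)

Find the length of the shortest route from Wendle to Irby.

Candidate routes:
Wendle–Linby–Tarn–Irby: 2+17+10 = 29
Wendle–Jorvik–Colne–Hale–Irby: 4+2+14+9 = 29
Wendle–Linby–Garth–Irby: 2+13+11 = 26
Wendle–Linby–Yarm–Garth–Irby: 2+6+11+11 = 30
Cheapest is Wendle–Linby–Garth–Irby at 26 mi.

26 mi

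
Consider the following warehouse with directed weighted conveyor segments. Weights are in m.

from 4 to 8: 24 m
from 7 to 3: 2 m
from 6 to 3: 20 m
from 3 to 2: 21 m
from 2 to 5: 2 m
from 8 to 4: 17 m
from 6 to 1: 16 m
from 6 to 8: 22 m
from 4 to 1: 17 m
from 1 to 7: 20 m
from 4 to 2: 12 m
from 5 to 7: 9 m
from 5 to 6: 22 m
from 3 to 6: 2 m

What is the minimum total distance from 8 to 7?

Running Dijkstra from 8:
8: 0
4: 17  (via 8)
2: 29  (via 4)
5: 31  (via 2)
1: 34  (via 4)
7: 40  (via 5)
Shortest route: 8 → 4 → 2 → 5 → 7 = 40 m.

40 m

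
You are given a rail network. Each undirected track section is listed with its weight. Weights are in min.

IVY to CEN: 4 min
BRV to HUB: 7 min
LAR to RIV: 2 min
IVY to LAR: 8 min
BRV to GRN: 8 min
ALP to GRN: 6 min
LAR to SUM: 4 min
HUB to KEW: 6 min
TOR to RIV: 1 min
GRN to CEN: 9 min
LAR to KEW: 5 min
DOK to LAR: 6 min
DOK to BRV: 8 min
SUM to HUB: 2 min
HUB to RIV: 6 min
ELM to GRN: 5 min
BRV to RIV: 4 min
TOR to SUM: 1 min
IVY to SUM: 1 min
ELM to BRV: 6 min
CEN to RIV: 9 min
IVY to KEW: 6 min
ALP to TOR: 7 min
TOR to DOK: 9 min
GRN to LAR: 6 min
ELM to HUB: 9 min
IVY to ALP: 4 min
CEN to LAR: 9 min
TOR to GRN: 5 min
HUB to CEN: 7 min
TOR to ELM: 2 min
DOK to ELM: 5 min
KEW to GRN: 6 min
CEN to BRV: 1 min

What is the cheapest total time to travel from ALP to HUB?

7 min

Settle nodes by increasing distance from ALP:
ALP: 0
IVY: 4  (via ALP)
SUM: 5  (via IVY)
GRN: 6  (via ALP)
TOR: 6  (via SUM)
HUB: 7  (via SUM)
Shortest route: ALP–IVY–SUM–HUB = 7 min.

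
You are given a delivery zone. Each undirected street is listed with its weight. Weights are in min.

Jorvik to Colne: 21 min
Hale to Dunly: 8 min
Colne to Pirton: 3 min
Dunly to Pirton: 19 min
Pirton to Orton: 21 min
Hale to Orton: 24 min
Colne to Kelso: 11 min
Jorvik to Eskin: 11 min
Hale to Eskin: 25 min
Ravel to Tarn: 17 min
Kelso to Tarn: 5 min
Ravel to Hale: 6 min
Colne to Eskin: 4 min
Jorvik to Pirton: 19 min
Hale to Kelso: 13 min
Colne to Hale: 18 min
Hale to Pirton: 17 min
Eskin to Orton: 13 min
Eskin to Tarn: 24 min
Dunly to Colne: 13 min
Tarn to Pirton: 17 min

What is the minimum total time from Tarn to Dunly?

26 min

Settle nodes by increasing distance from Tarn:
Tarn: 0
Kelso: 5  (via Tarn)
Colne: 16  (via Kelso)
Pirton: 17  (via Tarn)
Ravel: 17  (via Tarn)
Hale: 18  (via Kelso)
Eskin: 20  (via Colne)
Dunly: 26  (via Hale)
Shortest route: Tarn → Kelso → Hale → Dunly = 26 min.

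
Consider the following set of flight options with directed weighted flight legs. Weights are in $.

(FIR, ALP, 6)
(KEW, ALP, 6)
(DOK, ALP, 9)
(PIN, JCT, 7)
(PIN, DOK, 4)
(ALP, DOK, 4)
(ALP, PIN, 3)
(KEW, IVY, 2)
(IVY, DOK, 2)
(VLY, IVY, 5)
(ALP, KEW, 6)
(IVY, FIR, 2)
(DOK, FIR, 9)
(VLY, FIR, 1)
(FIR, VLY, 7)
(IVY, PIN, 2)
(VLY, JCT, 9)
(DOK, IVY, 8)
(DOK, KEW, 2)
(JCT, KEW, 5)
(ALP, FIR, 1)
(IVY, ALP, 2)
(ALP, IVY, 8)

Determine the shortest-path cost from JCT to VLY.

$16

Compare a few routes:
JCT → KEW → ALP → FIR → VLY: 5+6+1+7 = 19
JCT → KEW → IVY → ALP → FIR → VLY: 5+2+2+1+7 = 17
JCT → KEW → IVY → FIR → VLY: 5+2+2+7 = 16
The minimum is $16 via JCT → KEW → IVY → FIR → VLY.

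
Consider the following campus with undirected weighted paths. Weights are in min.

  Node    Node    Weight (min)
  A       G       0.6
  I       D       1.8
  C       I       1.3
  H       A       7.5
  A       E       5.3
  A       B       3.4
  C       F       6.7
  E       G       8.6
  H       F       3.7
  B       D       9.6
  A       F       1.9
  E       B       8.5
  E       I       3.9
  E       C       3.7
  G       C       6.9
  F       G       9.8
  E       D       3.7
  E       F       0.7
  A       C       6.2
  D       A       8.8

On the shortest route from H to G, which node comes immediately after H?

F

Enumerating some paths:
H - A - G: 7.5+0.6 = 8.1
H - F - A - G: 3.7+1.9+0.6 = 6.2
The minimum is 6.2 min via H - F - A - G.
So from H the first move is to F.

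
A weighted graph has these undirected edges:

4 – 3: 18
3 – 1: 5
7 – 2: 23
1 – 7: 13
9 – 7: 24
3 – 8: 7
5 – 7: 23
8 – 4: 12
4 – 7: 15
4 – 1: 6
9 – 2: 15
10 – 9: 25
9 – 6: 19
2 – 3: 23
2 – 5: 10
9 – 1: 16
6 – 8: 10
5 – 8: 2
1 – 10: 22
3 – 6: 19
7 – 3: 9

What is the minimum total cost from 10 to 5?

Settle nodes by increasing distance from 10:
10: 0
1: 22  (via 10)
9: 25  (via 10)
3: 27  (via 1)
4: 28  (via 1)
8: 34  (via 3)
7: 35  (via 1)
5: 36  (via 8)
Shortest route: 10 → 1 → 3 → 8 → 5 = 36.

36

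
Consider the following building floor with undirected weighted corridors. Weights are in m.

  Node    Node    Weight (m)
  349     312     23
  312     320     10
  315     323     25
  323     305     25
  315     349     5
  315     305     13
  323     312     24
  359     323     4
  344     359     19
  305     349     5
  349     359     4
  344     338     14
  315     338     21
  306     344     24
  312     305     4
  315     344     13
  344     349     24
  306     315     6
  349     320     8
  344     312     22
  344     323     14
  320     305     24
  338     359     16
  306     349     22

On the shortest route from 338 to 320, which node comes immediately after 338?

359

Candidate routes:
338–359–349–320: 16+4+8 = 28
338–315–349–320: 21+5+8 = 34
Cheapest is 338–359–349–320 at 28 m.
So from 338 the first move is to 359.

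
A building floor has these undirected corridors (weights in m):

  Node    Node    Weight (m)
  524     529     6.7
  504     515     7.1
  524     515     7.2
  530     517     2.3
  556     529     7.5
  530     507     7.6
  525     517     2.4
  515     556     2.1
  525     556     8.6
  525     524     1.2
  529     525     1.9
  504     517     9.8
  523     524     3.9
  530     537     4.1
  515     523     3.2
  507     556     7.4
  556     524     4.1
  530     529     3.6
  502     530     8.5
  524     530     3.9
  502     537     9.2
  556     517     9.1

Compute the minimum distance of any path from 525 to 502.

13.2 m

Running Dijkstra from 525:
525: 0
524: 1.2  (via 525)
529: 1.9  (via 525)
517: 2.4  (via 525)
530: 4.7  (via 517)
523: 5.1  (via 524)
556: 5.3  (via 524)
515: 7.4  (via 556)
537: 8.8  (via 530)
504: 12.2  (via 517)
507: 12.3  (via 530)
502: 13.2  (via 530)
Shortest route: 525 → 517 → 530 → 502 = 13.2 m.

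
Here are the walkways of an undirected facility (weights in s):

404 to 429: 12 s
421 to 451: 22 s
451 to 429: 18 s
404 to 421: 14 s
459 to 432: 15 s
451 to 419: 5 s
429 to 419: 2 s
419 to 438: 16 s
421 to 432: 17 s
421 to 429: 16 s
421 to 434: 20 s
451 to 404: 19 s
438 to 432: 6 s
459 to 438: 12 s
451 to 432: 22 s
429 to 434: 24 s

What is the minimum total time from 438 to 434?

42 s

Settle nodes by increasing distance from 438:
438: 0
432: 6  (via 438)
459: 12  (via 438)
419: 16  (via 438)
429: 18  (via 419)
451: 21  (via 419)
421: 23  (via 432)
404: 30  (via 429)
434: 42  (via 429)
Shortest route: 438–419–429–434 = 42 s.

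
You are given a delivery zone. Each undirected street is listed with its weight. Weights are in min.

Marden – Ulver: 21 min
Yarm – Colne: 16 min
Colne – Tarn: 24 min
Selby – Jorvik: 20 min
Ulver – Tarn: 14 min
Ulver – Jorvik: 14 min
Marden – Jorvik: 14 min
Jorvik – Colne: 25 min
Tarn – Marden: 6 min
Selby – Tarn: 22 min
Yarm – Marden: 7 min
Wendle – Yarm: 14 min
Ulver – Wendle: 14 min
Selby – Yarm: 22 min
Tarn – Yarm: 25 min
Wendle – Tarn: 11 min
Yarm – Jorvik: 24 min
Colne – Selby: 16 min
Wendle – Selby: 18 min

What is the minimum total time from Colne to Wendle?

Running Dijkstra from Colne:
Colne: 0
Selby: 16  (via Colne)
Yarm: 16  (via Colne)
Marden: 23  (via Yarm)
Tarn: 24  (via Colne)
Jorvik: 25  (via Colne)
Wendle: 30  (via Yarm)
Shortest route: Colne → Yarm → Wendle = 30 min.

30 min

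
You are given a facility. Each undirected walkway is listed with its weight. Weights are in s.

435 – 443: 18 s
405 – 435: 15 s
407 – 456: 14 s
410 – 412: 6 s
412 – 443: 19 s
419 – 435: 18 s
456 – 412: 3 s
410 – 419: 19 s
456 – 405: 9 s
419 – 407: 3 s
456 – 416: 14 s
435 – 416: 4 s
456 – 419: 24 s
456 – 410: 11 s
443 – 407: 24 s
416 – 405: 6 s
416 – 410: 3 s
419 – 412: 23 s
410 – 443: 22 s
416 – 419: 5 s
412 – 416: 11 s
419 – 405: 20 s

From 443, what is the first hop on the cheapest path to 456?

Candidate routes:
443 → 410 → 412 → 456: 22+6+3 = 31
443 → 410 → 456: 22+11 = 33
443 → 412 → 456: 19+3 = 22
Cheapest is 443 → 412 → 456 at 22 s.
So from 443 the first move is to 412.

412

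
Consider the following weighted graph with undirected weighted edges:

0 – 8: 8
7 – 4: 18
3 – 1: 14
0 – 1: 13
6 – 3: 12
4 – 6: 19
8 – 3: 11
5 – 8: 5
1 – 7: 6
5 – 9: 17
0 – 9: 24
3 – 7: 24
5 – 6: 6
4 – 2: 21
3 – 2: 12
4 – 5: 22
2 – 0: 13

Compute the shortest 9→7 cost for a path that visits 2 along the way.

Best 9 to 2: 9 → 0 → 2 costing 37
Best 2 to 7: 2 → 3 → 1 → 7 costing 32
Total via 2: 37 + 32 = 69.

69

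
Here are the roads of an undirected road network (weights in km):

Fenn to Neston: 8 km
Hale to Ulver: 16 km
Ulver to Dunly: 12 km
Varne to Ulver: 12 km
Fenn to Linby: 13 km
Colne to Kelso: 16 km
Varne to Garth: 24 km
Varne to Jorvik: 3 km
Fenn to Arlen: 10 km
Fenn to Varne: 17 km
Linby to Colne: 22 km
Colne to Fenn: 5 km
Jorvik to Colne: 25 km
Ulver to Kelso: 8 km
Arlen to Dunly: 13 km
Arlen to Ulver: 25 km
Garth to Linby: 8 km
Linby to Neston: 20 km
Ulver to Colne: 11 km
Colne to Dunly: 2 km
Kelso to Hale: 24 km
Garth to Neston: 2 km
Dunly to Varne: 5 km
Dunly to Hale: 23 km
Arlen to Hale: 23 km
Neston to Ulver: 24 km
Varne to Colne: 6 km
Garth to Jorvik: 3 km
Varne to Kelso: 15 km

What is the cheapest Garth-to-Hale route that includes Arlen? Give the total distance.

Shortest Garth→Arlen: Garth → Neston → Fenn → Arlen = 20
Shortest Arlen→Hale: Arlen → Hale = 23
Total via Arlen: 20 + 23 = 43 km.

43 km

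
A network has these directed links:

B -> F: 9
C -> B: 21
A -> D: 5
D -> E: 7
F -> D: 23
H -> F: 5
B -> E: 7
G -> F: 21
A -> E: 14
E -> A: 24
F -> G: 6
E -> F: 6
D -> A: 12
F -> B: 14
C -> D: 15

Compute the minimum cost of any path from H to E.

26

Compare a few routes:
H - F - D - E: 5+23+7 = 35
H - F - B - E: 5+14+7 = 26
H - F - D - A - E: 5+23+12+14 = 54
Cheapest is H - F - B - E at 26.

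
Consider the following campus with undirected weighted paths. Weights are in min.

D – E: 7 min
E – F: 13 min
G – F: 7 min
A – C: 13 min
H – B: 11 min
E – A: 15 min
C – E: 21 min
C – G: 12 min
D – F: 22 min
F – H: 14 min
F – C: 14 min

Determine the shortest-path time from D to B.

45 min

Running Dijkstra from D:
D: 0
E: 7  (via D)
F: 20  (via E)
A: 22  (via E)
G: 27  (via F)
C: 28  (via E)
H: 34  (via F)
B: 45  (via H)
Shortest route: D → E → F → H → B = 45 min.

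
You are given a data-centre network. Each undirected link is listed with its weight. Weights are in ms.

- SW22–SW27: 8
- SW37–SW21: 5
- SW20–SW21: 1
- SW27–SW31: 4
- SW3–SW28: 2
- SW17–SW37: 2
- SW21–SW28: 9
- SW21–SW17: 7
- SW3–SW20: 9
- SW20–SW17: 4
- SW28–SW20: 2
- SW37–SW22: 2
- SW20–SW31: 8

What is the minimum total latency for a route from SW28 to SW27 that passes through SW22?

Shortest SW28→SW22: SW28–SW20–SW21–SW37–SW22 = 10
Shortest SW22→SW27: SW22–SW27 = 8
Total via SW22: 10 + 8 = 18 ms.

18 ms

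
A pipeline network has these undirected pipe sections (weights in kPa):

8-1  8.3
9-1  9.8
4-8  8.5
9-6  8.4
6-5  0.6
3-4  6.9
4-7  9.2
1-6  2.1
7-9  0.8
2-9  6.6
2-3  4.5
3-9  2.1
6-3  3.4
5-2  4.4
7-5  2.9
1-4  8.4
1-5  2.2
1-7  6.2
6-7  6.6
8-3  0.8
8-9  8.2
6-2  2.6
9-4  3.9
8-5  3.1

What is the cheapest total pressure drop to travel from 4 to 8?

Running Dijkstra from 4:
4: 0
9: 3.9  (via 4)
7: 4.7  (via 9)
3: 6  (via 9)
8: 6.8  (via 3)
Shortest route: 4 → 9 → 3 → 8 = 6.8 kPa.

6.8 kPa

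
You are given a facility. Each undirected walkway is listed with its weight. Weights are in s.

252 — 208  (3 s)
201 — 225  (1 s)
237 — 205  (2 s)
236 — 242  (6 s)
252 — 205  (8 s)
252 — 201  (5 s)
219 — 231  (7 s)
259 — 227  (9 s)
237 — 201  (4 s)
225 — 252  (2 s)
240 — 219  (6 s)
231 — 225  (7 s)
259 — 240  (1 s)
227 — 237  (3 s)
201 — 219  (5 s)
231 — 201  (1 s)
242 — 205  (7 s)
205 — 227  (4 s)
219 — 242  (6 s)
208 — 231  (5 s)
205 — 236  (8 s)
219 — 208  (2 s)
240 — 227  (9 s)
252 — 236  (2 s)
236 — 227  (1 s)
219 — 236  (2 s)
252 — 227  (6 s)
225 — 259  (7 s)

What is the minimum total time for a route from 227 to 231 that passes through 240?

Best 227 to 240: 227–240 costing 9
Shortest 240→231: 240–259–225–201–231 = 10
Total via 240: 9 + 10 = 19 s.

19 s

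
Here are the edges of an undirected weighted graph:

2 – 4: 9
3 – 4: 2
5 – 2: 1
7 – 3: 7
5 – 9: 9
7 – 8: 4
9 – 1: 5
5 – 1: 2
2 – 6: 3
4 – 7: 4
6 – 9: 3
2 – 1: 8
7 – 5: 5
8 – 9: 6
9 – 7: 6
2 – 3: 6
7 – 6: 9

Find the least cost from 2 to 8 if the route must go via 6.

12

Best 2 to 6: 2–6 costing 3
Shortest 6→8: 6–9–8 = 9
Total via 6: 3 + 9 = 12.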